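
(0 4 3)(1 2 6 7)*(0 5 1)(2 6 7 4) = (0 2 7)(1 6 4 3 5)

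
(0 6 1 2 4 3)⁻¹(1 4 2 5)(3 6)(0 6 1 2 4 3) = (0 1)(2 3 4 5)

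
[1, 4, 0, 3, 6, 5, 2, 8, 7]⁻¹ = [2, 0, 6, 3, 1, 5, 4, 8, 7]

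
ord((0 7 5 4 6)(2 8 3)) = 15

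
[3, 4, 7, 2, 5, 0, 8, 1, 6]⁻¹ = [5, 7, 3, 0, 1, 4, 8, 2, 6]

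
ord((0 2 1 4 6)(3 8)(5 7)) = 10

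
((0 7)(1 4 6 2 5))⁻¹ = (0 7)(1 5 2 6 4)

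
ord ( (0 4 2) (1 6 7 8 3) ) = 15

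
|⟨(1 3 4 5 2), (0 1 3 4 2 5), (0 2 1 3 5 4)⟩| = 720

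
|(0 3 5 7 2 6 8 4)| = 8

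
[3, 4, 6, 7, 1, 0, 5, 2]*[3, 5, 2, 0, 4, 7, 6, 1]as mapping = [0→0, 1→4, 2→6, 3→1, 4→5, 5→3, 6→7, 7→2]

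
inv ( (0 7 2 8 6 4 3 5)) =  (0 5 3 4 6 8 2 7)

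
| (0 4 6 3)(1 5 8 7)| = 4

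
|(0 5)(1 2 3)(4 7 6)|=6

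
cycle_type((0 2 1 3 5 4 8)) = 7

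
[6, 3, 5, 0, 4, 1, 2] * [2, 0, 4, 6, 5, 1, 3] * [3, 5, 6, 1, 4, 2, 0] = [1, 0, 5, 6, 2, 3, 4] 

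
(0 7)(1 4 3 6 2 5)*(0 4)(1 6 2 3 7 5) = (0 5 6 3 2 1)(4 7)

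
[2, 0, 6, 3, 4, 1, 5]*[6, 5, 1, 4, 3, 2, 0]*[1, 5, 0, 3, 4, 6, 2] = [5, 2, 1, 4, 3, 6, 0]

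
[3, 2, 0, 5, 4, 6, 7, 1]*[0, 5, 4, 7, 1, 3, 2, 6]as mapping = [0→7, 1→4, 2→0, 3→3, 4→1, 5→2, 6→6, 7→5]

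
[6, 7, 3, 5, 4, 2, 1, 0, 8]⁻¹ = [7, 6, 5, 2, 4, 3, 0, 1, 8]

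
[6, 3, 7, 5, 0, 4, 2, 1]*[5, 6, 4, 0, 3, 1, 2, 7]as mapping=[0→2, 1→0, 2→7, 3→1, 4→5, 5→3, 6→4, 7→6]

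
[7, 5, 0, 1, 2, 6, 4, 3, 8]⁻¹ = [2, 3, 4, 7, 6, 1, 5, 0, 8]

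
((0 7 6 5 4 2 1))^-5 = (0 6 4 1 7 5 2)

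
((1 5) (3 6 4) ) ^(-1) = (1 5) (3 4 6) 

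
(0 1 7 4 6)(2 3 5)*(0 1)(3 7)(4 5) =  (1 3 4 6)(2 7 5)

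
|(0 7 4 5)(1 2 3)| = 12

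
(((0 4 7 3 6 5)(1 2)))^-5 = (0 4 7 3 6 5)(1 2)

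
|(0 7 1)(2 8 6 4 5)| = 15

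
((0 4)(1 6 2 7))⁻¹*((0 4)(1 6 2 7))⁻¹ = (1 2)(6 7)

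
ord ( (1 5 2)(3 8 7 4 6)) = 15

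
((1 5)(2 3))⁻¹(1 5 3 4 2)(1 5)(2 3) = (1 2 4 3 5)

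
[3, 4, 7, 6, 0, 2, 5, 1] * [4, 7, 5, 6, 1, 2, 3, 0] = [6, 1, 0, 3, 4, 5, 2, 7]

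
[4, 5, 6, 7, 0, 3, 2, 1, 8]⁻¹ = [4, 7, 6, 5, 0, 1, 2, 3, 8]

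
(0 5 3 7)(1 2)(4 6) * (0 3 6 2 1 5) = (2 5 6 4)(3 7)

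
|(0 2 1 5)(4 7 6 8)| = 4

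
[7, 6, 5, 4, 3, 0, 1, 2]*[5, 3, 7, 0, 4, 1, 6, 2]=[2, 6, 1, 4, 0, 5, 3, 7]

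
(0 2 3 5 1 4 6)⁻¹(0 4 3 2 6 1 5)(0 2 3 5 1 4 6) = (0 4 1 2 6 5 3)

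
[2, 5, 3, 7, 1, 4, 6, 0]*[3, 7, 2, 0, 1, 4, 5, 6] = [2, 4, 0, 6, 7, 1, 5, 3]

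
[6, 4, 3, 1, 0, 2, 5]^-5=[5, 0, 1, 4, 6, 3, 2]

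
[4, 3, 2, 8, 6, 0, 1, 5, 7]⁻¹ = [5, 6, 2, 1, 0, 7, 4, 8, 3]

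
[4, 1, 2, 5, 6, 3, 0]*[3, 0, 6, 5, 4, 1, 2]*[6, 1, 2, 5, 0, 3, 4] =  [0, 6, 4, 1, 2, 3, 5]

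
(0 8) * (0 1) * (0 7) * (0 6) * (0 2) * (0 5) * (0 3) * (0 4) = (0 8 1 7 6 2 5 3 4)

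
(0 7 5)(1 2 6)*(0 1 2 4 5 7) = (1 4 5)(2 6)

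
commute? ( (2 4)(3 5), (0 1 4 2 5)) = no: (2 4)(3 5) * (0 1 4 2 5) = (0 1 4 5 3), (0 1 4 2 5) * (2 4)(3 5) = (0 1 2 3 5)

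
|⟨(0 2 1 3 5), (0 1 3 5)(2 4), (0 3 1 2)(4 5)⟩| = 360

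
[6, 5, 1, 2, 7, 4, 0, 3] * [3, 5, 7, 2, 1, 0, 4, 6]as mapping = [0→4, 1→0, 2→5, 3→7, 4→6, 5→1, 6→3, 7→2]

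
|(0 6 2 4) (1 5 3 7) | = 4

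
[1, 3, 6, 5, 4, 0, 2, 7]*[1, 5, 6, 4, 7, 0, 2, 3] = [5, 4, 2, 0, 7, 1, 6, 3]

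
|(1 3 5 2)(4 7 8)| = 12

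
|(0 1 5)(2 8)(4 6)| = 6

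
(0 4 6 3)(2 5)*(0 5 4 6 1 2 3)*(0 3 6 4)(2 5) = (0 4 1 5 6 3 2)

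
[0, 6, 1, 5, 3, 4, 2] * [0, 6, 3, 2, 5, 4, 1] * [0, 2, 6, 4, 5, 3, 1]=[0, 2, 1, 5, 6, 3, 4]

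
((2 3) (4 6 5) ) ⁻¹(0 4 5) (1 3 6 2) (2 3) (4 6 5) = (0 6 4) (1 2 5 3) 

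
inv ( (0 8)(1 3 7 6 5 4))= (0 8)(1 4 5 6 7 3)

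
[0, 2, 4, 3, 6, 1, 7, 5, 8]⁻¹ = [0, 5, 1, 3, 2, 7, 4, 6, 8]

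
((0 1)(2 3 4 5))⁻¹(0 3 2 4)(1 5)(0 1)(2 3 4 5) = (0 2)(1 4 3 5)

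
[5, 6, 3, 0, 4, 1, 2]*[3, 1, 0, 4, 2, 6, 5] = [6, 5, 4, 3, 2, 1, 0]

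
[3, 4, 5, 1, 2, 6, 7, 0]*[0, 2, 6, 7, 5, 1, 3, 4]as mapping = [0→7, 1→5, 2→1, 3→2, 4→6, 5→3, 6→4, 7→0]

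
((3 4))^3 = (3 4)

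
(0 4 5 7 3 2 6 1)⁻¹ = (0 1 6 2 3 7 5 4)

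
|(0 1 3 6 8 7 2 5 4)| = 9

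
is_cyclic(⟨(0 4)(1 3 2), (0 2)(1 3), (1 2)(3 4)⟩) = no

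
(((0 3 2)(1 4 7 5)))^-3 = (1 4 7 5)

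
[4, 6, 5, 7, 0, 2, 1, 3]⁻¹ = [4, 6, 5, 7, 0, 2, 1, 3]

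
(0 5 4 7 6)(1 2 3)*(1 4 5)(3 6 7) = (0 1 2 6)(3 4)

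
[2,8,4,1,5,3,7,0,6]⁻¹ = [7,3,0,5,2,4,8,6,1]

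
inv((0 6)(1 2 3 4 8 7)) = (0 6)(1 7 8 4 3 2)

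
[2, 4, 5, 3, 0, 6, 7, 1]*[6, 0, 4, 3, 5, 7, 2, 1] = [4, 5, 7, 3, 6, 2, 1, 0]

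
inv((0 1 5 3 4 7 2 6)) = (0 6 2 7 4 3 5 1)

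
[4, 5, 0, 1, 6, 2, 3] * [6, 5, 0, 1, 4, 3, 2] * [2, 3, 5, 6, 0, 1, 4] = [0, 6, 4, 1, 5, 2, 3]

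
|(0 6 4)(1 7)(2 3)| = 6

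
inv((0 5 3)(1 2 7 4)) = (0 3 5)(1 4 7 2)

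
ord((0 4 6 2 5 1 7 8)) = 8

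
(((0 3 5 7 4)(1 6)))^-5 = (1 6)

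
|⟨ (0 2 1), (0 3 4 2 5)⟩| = 360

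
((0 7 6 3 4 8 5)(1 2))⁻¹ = (0 5 8 4 3 6 7)(1 2)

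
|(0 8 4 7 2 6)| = 6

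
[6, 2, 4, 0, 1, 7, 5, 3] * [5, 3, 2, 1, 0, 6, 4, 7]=[4, 2, 0, 5, 3, 7, 6, 1]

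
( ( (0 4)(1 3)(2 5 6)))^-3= (0 4)(1 3)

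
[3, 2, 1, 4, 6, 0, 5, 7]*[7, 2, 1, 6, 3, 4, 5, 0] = [6, 1, 2, 3, 5, 7, 4, 0]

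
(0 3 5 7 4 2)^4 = (0 4 5)(2 7 3)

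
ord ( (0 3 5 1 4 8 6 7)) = 8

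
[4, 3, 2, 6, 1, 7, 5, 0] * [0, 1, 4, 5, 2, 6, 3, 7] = [2, 5, 4, 3, 1, 7, 6, 0]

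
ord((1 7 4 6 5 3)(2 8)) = 6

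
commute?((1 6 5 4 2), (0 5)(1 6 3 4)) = no:(1 6 5 4 2) * (0 5)(1 6 3 4) = (0 5 1 3 4 2 6), (0 5)(1 6 3 4) * (1 6 5 4 2) = (0 4 6 3 2 1 5)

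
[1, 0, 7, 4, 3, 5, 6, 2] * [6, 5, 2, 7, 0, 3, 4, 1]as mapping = [0→5, 1→6, 2→1, 3→0, 4→7, 5→3, 6→4, 7→2]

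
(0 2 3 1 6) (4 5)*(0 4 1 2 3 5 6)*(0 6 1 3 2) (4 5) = (0 2 4 1 6 5 3) 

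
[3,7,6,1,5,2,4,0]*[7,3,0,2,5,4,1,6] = [2,6,1,3,4,0,5,7]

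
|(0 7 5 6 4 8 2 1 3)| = 9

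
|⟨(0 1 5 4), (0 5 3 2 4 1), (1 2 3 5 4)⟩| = 720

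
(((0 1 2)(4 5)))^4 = (0 1 2)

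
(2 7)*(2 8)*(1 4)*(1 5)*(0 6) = (0 6)(1 4 5)(2 7 8)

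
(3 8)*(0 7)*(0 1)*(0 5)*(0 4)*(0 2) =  (0 7 1 5 4 2)(3 8)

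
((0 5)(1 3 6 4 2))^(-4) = (1 3 6 4 2)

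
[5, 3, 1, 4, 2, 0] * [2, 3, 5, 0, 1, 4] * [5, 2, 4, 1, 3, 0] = [3, 5, 1, 2, 0, 4]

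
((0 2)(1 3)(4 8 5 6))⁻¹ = (0 2)(1 3)(4 6 5 8)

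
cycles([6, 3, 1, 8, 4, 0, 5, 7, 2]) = (0 6 5)(1 3 8 2)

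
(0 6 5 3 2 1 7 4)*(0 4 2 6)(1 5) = (1 7 2 5 3 6)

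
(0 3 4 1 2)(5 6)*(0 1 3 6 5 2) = (0 6 2 1)(3 4)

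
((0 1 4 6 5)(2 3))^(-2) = (0 6 1 5 4)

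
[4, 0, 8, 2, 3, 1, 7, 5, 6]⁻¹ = [1, 5, 3, 4, 0, 7, 8, 6, 2]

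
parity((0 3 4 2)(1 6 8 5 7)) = odd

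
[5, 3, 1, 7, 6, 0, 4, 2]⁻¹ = [5, 2, 7, 1, 6, 0, 4, 3]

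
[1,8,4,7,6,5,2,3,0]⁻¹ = [8,0,6,7,2,5,4,3,1]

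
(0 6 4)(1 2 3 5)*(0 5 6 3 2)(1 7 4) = (0 3 6 1)(4 5 7)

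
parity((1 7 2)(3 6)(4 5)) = even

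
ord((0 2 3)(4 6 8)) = 3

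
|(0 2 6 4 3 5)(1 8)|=6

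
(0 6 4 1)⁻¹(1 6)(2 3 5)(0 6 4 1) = (0 4)(2 3 5)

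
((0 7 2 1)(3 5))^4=()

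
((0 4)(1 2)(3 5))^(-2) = ()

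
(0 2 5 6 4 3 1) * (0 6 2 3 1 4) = (0 3 4 1 6)(2 5)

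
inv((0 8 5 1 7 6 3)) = (0 3 6 7 1 5 8)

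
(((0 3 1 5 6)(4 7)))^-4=(0 3 1 5 6)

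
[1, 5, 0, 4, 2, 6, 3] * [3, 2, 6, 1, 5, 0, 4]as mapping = [0→2, 1→0, 2→3, 3→5, 4→6, 5→4, 6→1]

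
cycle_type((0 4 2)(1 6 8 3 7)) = 3.5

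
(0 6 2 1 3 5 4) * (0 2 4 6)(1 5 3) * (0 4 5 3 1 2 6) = (0 4 6 5)(1 2 3)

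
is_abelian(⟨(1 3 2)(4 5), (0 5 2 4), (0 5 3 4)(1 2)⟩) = no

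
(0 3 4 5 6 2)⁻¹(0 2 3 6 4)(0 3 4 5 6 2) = (0 4 2 5 3)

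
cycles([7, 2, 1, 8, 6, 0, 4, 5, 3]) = (0 7 5)(1 2)(3 8)(4 6)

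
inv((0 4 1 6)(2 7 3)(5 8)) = (0 6 1 4)(2 3 7)(5 8)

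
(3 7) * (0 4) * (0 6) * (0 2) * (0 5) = (0 4 6 2 5)(3 7)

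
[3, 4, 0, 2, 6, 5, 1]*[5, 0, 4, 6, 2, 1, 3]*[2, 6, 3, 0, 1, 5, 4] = [4, 3, 5, 1, 0, 6, 2]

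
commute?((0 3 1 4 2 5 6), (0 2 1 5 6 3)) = no:(0 3 1 4 2 5 6)*(0 2 1 5 6 3) = (1 4)(2 6)(3 5), (0 2 1 5 6 3)*(0 3 1 4 2 5 6) = (0 5)(1 6)(2 4)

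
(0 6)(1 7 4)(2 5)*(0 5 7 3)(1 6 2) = (0 2 7 4 6 5 1 3)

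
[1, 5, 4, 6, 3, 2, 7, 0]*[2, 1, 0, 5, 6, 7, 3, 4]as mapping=[0→1, 1→7, 2→6, 3→3, 4→5, 5→0, 6→4, 7→2]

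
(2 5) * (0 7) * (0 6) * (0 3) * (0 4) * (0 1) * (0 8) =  (0 7 6 3 4 1 8)(2 5)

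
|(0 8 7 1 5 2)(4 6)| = 6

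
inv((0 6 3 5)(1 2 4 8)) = (0 5 3 6)(1 8 4 2)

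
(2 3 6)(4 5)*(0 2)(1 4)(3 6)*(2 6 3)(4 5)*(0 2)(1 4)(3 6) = (0 3)(1 5 4)(2 6)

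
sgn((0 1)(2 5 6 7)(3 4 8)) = 1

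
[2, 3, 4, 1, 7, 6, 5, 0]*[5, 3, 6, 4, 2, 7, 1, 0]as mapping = [0→6, 1→4, 2→2, 3→3, 4→0, 5→1, 6→7, 7→5]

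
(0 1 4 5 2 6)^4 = (0 2 4)(1 6 5)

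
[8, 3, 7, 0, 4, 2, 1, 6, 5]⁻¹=[3, 6, 5, 1, 4, 8, 7, 2, 0]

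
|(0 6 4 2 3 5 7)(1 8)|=14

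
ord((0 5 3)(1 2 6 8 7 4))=6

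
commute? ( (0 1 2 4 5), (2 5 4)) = no: (0 1 2 4 5)*(2 5 4) = (0 1 5), (2 5 4)*(0 1 2 4 5) = (0 1 2)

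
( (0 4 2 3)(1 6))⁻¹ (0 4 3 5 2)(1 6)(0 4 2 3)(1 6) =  (0 5 3 4 2)(1 6)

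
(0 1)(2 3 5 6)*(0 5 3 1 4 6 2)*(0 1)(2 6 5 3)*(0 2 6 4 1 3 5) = (0 1 5 4)(3 6)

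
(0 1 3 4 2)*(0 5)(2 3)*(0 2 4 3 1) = (1 4)(2 5)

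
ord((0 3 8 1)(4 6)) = 4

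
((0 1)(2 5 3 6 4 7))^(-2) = (2 4 3)(5 7 6)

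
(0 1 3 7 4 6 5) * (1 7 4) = (0 7 1 3 4 6 5)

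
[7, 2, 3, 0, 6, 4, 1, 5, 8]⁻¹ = [3, 6, 1, 2, 5, 7, 4, 0, 8]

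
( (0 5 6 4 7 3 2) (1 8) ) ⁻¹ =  (0 2 3 7 4 6 5) (1 8) 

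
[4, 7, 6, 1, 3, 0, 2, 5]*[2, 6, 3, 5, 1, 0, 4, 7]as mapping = [0→1, 1→7, 2→4, 3→6, 4→5, 5→2, 6→3, 7→0]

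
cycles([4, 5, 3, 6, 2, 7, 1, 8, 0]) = (0 4 2 3 6 1 5 7 8)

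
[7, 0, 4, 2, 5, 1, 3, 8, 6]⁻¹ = [1, 5, 3, 6, 2, 4, 8, 0, 7]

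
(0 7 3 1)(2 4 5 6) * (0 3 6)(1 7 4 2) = (0 4 5)(1 3 7 6)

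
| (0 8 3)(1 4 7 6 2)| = 15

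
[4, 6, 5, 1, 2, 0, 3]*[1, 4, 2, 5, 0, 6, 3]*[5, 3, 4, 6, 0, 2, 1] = [5, 6, 1, 0, 4, 3, 2]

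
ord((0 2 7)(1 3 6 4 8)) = 15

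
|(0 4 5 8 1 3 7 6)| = 8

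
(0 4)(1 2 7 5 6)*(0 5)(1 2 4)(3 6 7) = (0 1 4 5 7)(2 3 6)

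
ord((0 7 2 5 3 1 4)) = 7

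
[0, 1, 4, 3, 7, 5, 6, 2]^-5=[0, 1, 4, 3, 7, 5, 6, 2]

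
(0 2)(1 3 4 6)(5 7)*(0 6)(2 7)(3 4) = (0 7 5 2 6 1 4)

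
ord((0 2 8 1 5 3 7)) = 7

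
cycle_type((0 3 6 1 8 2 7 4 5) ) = 9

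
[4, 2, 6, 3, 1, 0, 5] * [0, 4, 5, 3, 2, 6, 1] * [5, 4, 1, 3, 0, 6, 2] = [1, 6, 4, 3, 0, 5, 2] 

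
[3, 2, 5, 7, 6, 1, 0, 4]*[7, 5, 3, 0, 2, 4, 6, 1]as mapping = [0→0, 1→3, 2→4, 3→1, 4→6, 5→5, 6→7, 7→2]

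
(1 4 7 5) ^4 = () 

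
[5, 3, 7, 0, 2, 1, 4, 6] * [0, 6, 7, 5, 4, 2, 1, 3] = [2, 5, 3, 0, 7, 6, 4, 1]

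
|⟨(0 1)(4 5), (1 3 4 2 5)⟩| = 360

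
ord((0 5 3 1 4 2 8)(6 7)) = 14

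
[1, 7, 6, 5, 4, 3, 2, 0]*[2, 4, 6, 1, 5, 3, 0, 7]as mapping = [0→4, 1→7, 2→0, 3→3, 4→5, 5→1, 6→6, 7→2]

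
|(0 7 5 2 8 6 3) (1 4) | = 14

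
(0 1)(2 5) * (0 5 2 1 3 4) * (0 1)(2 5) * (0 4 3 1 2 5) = (0 1 5 4 2)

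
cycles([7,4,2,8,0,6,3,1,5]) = (0 7 1 4)(3 8 5 6)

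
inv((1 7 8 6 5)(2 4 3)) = (1 5 6 8 7)(2 3 4)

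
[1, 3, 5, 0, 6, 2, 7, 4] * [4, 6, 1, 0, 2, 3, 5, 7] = [6, 0, 3, 4, 5, 1, 7, 2]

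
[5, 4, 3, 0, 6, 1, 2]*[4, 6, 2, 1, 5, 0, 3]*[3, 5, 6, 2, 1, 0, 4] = [3, 0, 5, 1, 2, 4, 6]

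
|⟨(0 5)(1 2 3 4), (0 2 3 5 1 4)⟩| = 72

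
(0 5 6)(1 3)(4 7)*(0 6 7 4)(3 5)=(0 3 1 5 7)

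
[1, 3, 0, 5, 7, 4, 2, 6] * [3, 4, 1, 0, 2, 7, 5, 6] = [4, 0, 3, 7, 6, 2, 1, 5]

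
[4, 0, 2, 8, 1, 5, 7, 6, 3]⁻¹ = [1, 4, 2, 8, 0, 5, 7, 6, 3]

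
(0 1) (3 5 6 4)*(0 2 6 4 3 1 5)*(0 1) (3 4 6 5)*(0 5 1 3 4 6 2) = (0 4 5 2 1) 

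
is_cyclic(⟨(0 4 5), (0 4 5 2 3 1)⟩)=no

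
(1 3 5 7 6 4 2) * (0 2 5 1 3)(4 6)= (0 2 3 1)(4 5 7)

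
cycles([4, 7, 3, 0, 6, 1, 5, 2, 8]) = (0 4 6 5 1 7 2 3)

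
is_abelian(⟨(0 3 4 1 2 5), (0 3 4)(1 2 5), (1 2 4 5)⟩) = no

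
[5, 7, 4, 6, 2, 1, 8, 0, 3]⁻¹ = [7, 5, 4, 8, 2, 0, 3, 1, 6]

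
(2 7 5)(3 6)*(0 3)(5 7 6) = (0 3 5 2 6)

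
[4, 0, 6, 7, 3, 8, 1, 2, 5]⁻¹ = [1, 6, 7, 4, 0, 8, 2, 3, 5]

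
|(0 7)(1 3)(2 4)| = 2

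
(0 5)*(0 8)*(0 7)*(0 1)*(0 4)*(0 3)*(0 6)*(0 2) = (0 5 8 7 1 4 3 6 2)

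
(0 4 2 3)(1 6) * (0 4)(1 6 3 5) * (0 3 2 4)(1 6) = (0 3)(1 2 5 6)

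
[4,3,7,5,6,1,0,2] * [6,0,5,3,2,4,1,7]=[2,3,7,4,1,0,6,5]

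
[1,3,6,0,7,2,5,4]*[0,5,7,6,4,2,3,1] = [5,6,3,0,1,7,2,4]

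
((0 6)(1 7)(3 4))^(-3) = (0 6)(1 7)(3 4)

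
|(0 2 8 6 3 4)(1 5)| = 6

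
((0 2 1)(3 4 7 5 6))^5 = (0 1 2)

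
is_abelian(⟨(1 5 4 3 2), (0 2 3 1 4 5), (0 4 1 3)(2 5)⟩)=no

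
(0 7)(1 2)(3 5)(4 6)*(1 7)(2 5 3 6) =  (0 1 5 6 4 2 7)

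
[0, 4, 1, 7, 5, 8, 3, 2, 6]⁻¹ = [0, 2, 7, 6, 1, 4, 8, 3, 5]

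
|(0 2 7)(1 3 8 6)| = 12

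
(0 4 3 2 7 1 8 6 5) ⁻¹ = (0 5 6 8 1 7 2 3 4) 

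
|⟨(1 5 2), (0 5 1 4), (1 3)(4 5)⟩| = 720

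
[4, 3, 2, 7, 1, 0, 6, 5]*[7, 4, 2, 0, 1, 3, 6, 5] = [1, 0, 2, 5, 4, 7, 6, 3]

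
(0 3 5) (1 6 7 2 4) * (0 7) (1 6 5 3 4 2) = (0 4 6) (1 5 7) 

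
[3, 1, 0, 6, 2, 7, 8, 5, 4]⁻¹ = [2, 1, 4, 0, 8, 7, 3, 5, 6]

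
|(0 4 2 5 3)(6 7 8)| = 15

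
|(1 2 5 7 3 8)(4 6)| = 6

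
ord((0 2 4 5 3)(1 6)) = 10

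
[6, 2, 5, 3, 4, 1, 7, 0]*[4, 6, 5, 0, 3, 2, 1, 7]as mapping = [0→1, 1→5, 2→2, 3→0, 4→3, 5→6, 6→7, 7→4]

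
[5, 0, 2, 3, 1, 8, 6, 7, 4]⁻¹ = [1, 4, 2, 3, 8, 0, 6, 7, 5]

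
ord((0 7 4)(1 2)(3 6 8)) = 6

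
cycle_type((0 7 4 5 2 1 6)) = 7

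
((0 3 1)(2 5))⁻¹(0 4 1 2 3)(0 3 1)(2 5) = (0 5 1 3 4)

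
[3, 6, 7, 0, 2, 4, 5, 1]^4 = [0, 2, 5, 3, 6, 1, 7, 4]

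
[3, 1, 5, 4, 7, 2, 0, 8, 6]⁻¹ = [6, 1, 5, 0, 3, 2, 8, 4, 7]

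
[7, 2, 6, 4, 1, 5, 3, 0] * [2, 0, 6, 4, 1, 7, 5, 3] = [3, 6, 5, 1, 0, 7, 4, 2]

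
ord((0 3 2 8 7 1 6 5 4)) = 9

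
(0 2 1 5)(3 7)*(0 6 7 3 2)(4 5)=(1 4 5 6 7 2)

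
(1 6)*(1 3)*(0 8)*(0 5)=(0 8 5)(1 6 3)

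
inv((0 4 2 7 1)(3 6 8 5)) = (0 1 7 2 4)(3 5 8 6)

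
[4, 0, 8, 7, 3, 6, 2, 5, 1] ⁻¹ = [1, 8, 6, 4, 0, 7, 5, 3, 2] 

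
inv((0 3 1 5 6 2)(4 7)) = (0 2 6 5 1 3)(4 7)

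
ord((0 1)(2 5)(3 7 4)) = 6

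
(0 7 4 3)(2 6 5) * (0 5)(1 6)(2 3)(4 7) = (0 4 2 1 6)(3 5)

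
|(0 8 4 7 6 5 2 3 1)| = 9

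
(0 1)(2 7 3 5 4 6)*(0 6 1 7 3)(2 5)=(0 7)(1 6 5 4)(2 3)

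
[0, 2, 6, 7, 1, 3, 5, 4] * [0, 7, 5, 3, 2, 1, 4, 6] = [0, 5, 4, 6, 7, 3, 1, 2]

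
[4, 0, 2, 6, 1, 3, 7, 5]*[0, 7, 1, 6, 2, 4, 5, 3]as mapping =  [0→2, 1→0, 2→1, 3→5, 4→7, 5→6, 6→3, 7→4]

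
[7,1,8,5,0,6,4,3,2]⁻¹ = [4,1,8,7,6,3,5,0,2]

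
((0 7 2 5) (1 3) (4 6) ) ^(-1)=(0 5 2 7) (1 3) (4 6) 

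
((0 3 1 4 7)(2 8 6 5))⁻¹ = (0 7 4 1 3)(2 5 6 8)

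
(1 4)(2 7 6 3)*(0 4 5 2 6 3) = (0 4 1 5 2 7 3 6)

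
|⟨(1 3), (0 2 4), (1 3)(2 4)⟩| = 12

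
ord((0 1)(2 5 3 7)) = 4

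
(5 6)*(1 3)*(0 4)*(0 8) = (0 4 8)(1 3)(5 6)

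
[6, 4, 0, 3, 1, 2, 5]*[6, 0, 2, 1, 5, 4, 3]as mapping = [0→3, 1→5, 2→6, 3→1, 4→0, 5→2, 6→4]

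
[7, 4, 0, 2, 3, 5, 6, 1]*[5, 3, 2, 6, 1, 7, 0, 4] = [4, 1, 5, 2, 6, 7, 0, 3]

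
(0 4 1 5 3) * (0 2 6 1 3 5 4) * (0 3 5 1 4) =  (0 3 2 6 4 5 1)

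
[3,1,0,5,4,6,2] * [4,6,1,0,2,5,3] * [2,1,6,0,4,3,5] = [2,5,4,3,6,0,1]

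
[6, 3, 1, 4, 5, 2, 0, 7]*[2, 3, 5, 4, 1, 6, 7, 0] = [7, 4, 3, 1, 6, 5, 2, 0]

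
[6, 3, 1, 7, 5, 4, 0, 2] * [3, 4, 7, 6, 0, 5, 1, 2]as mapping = [0→1, 1→6, 2→4, 3→2, 4→5, 5→0, 6→3, 7→7]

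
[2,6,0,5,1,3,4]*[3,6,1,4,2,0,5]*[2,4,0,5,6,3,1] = [4,3,5,2,1,6,0]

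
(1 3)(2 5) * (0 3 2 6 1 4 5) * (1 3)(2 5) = (0 1 5 6 3 4 2)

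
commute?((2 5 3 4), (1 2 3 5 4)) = no:(2 5 3 4)*(1 2 3 5 4) = (1 2 4 3), (1 2 3 5 4)*(2 5 3 4) = (1 5 2 4)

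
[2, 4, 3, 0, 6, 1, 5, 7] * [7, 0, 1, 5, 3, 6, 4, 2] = [1, 3, 5, 7, 4, 0, 6, 2]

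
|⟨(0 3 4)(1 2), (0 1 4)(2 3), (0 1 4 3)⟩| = 120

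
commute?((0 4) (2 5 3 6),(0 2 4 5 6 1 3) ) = no:(0 4) (2 5 3 6)*(0 2 4 5 6 1 3) = (0 5) (1 3) (2 6 4),(0 2 4 5 6 1 3)*(0 4) (2 5 3 6) = (0 5 2) (1 6) (3 4) 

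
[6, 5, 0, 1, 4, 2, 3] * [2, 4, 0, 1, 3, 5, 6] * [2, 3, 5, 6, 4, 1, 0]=[0, 1, 5, 4, 6, 2, 3]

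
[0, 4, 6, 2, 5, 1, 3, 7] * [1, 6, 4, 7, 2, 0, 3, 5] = [1, 2, 3, 4, 0, 6, 7, 5]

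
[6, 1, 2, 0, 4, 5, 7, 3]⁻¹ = [3, 1, 2, 7, 4, 5, 0, 6]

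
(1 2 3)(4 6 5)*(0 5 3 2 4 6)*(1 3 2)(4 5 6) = (0 6 2 1 5 4)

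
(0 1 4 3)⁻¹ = (0 3 4 1)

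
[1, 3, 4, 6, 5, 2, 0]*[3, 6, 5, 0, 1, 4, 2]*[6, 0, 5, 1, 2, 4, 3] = [3, 6, 0, 5, 2, 4, 1]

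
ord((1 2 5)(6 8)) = 6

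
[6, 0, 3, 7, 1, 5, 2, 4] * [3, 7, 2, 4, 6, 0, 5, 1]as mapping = [0→5, 1→3, 2→4, 3→1, 4→7, 5→0, 6→2, 7→6]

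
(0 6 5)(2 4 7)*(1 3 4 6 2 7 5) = (0 2 6 1 3 4 5)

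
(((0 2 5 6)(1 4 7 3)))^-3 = (0 2 5 6)(1 4 7 3)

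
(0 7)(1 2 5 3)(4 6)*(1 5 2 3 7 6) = (0 6 4 1 3 5 7)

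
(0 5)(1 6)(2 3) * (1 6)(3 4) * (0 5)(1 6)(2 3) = (1 6)(2 4)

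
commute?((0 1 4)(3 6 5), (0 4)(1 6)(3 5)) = no:(0 1 4)(3 6 5) * (0 4)(1 6)(3 5) = (0 6 3 1), (0 4)(1 6)(3 5) * (0 1 4)(3 6 5) = (1 5 6 4)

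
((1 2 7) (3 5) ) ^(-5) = (1 2 7) (3 5) 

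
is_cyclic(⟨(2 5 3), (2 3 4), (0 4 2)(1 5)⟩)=no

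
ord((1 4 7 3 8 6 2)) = 7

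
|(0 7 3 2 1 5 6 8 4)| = 9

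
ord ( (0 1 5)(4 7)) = 6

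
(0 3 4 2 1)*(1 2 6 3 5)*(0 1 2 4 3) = (0 5 2 4 6)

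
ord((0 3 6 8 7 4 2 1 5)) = 9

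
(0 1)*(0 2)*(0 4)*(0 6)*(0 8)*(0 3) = (0 1 2 4 6 8 3)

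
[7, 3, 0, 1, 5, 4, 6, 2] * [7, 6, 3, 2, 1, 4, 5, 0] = [0, 2, 7, 6, 4, 1, 5, 3]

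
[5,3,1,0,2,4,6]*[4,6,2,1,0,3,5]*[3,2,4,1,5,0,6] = [1,2,6,5,4,3,0]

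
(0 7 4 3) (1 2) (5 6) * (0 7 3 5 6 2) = (0 3 7 4 5 2 1) 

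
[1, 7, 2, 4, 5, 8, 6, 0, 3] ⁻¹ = [7, 0, 2, 8, 3, 4, 6, 1, 5] 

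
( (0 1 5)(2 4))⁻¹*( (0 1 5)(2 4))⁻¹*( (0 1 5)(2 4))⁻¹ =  (2 4)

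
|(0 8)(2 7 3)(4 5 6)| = 6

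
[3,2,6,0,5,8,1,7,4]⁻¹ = [3,6,1,0,8,4,2,7,5]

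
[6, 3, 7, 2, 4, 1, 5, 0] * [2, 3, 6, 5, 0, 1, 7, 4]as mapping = [0→7, 1→5, 2→4, 3→6, 4→0, 5→3, 6→1, 7→2]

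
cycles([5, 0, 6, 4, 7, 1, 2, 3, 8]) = (0 5 1)(2 6)(3 4 7)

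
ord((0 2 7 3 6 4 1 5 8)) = 9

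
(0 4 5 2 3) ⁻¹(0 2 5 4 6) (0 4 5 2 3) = (2 5 6 4 3) 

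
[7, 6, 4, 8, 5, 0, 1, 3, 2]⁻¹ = [5, 6, 8, 7, 2, 4, 1, 0, 3]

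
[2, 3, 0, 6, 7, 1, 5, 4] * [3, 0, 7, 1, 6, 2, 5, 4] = [7, 1, 3, 5, 4, 0, 2, 6]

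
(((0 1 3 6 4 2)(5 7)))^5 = (0 2 4 6 3 1)(5 7)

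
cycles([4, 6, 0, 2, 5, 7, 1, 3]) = (0 4 5 7 3 2)(1 6)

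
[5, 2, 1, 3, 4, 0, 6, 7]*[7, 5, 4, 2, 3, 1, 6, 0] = [1, 4, 5, 2, 3, 7, 6, 0]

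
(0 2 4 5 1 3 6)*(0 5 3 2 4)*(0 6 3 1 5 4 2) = (0 2 6 4 1)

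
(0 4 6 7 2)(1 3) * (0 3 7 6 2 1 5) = (0 4 2 3 5)(1 7)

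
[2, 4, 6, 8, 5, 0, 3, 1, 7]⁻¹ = [5, 7, 0, 6, 1, 4, 2, 8, 3]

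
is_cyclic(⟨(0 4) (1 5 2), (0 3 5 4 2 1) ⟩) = no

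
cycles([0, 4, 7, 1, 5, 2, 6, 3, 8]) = (1 4 5 2 7 3)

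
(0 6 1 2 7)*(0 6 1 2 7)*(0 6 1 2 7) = (0 2 6 7 1)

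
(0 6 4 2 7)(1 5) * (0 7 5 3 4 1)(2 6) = (0 2 5)(1 3 4 6)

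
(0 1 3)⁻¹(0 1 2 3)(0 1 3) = (0 1 3 2)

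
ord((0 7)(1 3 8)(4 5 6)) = 6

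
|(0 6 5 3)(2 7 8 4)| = 4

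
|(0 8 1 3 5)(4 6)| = 10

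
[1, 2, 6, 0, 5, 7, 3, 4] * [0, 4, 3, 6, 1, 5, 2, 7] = [4, 3, 2, 0, 5, 7, 6, 1]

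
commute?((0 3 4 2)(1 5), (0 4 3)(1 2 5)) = no:(0 3 4 2)(1 5)*(0 4 3)(1 2 5) = (2 4 5), (0 4 3)(1 2 5)*(0 3 4 2)(1 5) = (0 2 1)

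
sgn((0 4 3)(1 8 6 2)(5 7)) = 1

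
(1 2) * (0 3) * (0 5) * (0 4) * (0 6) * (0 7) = (0 3 5 4 6 7)(1 2)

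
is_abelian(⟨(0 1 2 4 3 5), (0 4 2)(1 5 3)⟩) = no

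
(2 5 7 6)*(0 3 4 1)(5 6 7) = (0 3 4 1)(2 6)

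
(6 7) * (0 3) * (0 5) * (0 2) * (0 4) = (0 3 5 2 4)(6 7)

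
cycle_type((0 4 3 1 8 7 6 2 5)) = 9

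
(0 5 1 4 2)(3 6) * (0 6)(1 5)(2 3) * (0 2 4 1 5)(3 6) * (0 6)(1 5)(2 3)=(0 1 5 6 4)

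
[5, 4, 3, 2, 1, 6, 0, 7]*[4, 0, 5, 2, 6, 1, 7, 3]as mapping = [0→1, 1→6, 2→2, 3→5, 4→0, 5→7, 6→4, 7→3]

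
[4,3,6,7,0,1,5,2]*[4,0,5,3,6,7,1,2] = [6,3,1,2,4,0,7,5]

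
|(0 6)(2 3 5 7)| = 4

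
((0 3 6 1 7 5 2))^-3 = (0 7 3 5 6 2 1)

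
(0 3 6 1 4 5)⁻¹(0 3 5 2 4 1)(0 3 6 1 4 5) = (0 2 5 4 3 6)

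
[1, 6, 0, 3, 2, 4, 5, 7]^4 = [4, 2, 5, 3, 6, 1, 0, 7]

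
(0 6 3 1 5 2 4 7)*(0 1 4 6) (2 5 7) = (1 7) (2 6 3 4) 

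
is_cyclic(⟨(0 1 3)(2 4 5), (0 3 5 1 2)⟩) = no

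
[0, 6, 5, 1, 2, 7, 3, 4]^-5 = [0, 6, 4, 1, 7, 2, 3, 5]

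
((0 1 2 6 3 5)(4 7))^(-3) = (0 6)(1 3)(2 5)(4 7)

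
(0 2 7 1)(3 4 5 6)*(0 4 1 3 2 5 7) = (0 5 6 2)(1 4 7 3)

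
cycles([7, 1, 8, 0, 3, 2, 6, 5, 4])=(0 7 5 2 8 4 3)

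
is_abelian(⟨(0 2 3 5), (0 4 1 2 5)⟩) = no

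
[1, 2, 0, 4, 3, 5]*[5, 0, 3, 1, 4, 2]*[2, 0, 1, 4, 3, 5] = [2, 4, 5, 3, 0, 1]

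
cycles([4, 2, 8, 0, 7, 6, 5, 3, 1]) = (0 4 7 3) (1 2 8) (5 6) 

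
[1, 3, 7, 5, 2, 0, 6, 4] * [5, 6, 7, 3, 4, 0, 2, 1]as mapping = [0→6, 1→3, 2→1, 3→0, 4→7, 5→5, 6→2, 7→4]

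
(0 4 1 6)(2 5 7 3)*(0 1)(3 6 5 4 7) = (0 7 6 1 5 3 2 4)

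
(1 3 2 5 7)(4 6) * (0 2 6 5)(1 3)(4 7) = (0 2)(3 6 7)(4 5)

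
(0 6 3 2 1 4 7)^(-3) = (0 1 6 4 3 7 2)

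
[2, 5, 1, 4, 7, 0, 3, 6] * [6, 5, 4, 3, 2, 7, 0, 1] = [4, 7, 5, 2, 1, 6, 3, 0]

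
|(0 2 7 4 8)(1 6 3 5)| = 20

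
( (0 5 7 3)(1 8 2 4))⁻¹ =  (0 3 7 5)(1 4 2 8)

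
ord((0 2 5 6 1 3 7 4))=8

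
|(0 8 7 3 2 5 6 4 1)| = 9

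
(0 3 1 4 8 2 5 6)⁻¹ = (0 6 5 2 8 4 1 3)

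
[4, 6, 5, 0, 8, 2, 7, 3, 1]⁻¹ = [3, 8, 5, 7, 0, 2, 1, 6, 4]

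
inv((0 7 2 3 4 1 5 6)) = (0 6 5 1 4 3 2 7)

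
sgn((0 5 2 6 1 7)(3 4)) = 1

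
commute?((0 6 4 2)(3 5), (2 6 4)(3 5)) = no:(0 6 4 2)(3 5) * (2 6 4)(3 5) = (0 4 6 2), (2 6 4)(3 5) * (0 6 4 2)(3 5) = (0 6 2 4)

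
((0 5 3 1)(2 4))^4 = ()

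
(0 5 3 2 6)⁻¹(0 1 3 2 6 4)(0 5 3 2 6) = (0 4 5 1 2 6)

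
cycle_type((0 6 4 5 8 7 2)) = 7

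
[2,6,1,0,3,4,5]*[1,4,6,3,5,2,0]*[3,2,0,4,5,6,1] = [1,3,5,2,4,6,0]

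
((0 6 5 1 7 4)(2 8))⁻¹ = (0 4 7 1 5 6)(2 8)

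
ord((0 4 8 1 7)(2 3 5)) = 15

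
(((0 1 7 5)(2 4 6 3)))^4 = ()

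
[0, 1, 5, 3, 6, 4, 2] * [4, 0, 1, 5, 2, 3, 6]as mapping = [0→4, 1→0, 2→3, 3→5, 4→6, 5→2, 6→1]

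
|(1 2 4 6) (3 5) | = 4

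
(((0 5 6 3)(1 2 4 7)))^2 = (0 6)(1 4)(2 7)(3 5)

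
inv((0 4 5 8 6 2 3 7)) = (0 7 3 2 6 8 5 4)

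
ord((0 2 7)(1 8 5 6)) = 12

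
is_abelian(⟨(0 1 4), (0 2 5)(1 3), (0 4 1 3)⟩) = no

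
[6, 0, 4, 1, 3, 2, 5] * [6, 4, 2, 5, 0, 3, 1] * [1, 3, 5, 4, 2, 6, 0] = [3, 0, 1, 2, 6, 5, 4]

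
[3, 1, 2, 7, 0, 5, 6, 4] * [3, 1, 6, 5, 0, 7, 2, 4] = [5, 1, 6, 4, 3, 7, 2, 0]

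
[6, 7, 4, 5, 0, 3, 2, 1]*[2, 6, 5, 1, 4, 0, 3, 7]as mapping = [0→3, 1→7, 2→4, 3→0, 4→2, 5→1, 6→5, 7→6]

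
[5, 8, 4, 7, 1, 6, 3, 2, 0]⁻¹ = [8, 4, 7, 6, 2, 0, 5, 3, 1]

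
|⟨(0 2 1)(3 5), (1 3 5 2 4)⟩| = 720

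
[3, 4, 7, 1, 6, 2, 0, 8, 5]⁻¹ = [6, 3, 5, 0, 1, 8, 4, 2, 7]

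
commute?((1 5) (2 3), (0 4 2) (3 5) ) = no:(1 5) (2 3)*(0 4 2) (3 5) = (0 4 2 5 1 3), (0 4 2) (3 5)*(1 5) (2 3) = (0 4 3 1 5 2) 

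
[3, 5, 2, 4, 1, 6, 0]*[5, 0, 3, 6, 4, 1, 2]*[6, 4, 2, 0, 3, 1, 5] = [5, 4, 0, 3, 6, 2, 1]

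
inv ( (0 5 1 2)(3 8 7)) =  (0 2 1 5)(3 7 8)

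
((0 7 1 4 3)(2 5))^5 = (2 5)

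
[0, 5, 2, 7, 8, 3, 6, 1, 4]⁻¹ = [0, 7, 2, 5, 8, 1, 6, 3, 4]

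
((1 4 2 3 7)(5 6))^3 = (1 3 4 7 2)(5 6)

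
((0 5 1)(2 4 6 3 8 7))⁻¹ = (0 1 5)(2 7 8 3 6 4)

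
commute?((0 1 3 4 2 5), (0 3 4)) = no:(0 1 3 4 2 5)*(0 3 4) = (0 1 4 2 5 3), (0 3 4)*(0 1 3 4 2 5) = (0 4 1 3 2 5)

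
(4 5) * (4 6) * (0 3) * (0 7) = (0 3 7)(4 5 6)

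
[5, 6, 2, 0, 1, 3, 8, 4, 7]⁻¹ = [3, 4, 2, 5, 7, 0, 1, 8, 6]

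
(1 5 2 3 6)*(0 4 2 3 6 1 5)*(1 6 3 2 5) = (0 4 5 2 3 6 1)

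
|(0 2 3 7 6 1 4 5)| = 8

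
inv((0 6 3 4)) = (0 4 3 6)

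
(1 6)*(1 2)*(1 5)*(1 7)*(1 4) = (1 6 2 5 7 4)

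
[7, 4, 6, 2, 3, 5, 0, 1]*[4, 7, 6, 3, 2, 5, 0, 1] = [1, 2, 0, 6, 3, 5, 4, 7]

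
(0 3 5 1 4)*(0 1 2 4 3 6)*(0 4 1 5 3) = (0 6 4 5 2 1)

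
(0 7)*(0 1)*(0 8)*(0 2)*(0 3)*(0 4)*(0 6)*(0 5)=(0 7 1 8 2 3 4 6 5)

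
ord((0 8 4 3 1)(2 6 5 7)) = 20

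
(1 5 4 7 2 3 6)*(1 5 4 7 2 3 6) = (1 4 2 6 5 7 3)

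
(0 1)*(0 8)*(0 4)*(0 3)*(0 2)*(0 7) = (0 1 8 4 3 2 7)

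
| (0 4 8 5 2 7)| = 6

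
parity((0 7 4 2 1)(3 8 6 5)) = odd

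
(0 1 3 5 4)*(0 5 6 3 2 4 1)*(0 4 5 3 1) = (0 4 3 6 1 2 5)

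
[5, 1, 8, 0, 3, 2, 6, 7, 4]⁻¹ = [3, 1, 5, 4, 8, 0, 6, 7, 2]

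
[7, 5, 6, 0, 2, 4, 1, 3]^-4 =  [3, 5, 6, 7, 2, 4, 1, 0]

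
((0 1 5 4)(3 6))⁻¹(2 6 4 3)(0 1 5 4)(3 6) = (0 6 2 3)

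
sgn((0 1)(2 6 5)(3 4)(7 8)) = -1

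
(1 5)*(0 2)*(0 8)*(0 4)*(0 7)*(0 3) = (0 2 8 4 7 3)(1 5)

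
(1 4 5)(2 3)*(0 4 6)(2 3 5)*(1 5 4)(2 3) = (0 1 6)(2 4 3)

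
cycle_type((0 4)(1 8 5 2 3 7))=2.6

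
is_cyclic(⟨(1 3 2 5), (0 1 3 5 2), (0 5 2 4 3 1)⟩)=no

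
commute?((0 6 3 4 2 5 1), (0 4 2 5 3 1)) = no:(0 6 3 4 2 5 1)*(0 4 2 5 3 1) = (0 6 1 4 5)(2 3), (0 4 2 5 3 1)*(0 6 3 4 2 5 1) = (0 2 1 6 3)(4 5)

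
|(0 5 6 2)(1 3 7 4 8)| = 20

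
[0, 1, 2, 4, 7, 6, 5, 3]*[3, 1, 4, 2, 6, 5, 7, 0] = [3, 1, 4, 6, 0, 7, 5, 2]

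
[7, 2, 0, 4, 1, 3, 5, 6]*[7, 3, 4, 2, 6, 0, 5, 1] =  [1, 4, 7, 6, 3, 2, 0, 5]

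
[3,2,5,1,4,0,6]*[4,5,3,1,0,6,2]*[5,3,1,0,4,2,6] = [3,0,6,2,5,4,1]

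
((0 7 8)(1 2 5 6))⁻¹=(0 8 7)(1 6 5 2)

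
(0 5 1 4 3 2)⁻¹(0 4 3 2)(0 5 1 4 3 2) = (0 5 3 2)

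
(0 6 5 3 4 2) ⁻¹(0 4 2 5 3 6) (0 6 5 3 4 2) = (0 3 4 5 6 2) 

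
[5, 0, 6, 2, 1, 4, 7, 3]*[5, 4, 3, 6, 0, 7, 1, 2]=[7, 5, 1, 3, 4, 0, 2, 6]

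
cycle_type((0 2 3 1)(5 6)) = 2.4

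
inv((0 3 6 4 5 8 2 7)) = (0 7 2 8 5 4 6 3)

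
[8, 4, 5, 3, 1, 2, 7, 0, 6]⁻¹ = [7, 4, 5, 3, 1, 2, 8, 6, 0]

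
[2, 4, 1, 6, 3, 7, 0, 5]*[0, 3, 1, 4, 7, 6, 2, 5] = [1, 7, 3, 2, 4, 5, 0, 6]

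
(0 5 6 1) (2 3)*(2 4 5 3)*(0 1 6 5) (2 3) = (0 2 3 4) 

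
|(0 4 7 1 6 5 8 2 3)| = 9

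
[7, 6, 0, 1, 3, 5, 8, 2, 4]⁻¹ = [2, 3, 7, 4, 8, 5, 1, 0, 6]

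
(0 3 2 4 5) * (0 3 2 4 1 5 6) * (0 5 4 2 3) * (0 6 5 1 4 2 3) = (1 2 4 5 6)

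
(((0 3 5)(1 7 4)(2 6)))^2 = (0 5 3)(1 4 7)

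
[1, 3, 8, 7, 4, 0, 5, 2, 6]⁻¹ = [5, 0, 7, 1, 4, 6, 8, 3, 2]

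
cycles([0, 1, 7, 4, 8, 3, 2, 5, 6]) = (2 7 5 3 4 8 6)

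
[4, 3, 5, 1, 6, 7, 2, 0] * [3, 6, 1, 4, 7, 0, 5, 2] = [7, 4, 0, 6, 5, 2, 1, 3]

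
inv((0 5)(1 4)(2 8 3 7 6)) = (0 5)(1 4)(2 6 7 3 8)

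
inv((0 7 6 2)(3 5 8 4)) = (0 2 6 7)(3 4 8 5)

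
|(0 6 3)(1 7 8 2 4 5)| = 6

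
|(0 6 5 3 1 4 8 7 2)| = 9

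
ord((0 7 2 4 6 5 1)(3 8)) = 14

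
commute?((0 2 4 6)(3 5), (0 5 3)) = no:(0 2 4 6)(3 5)*(0 5 3) = (0 2 4 6 5), (0 5 3)*(0 2 4 6)(3 5) = (0 3 2 4 6)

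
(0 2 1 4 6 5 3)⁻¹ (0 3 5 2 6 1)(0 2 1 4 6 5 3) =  (0 3 1 5 4 2)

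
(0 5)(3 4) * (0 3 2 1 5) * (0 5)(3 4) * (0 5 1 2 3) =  (0 1 5 4 3)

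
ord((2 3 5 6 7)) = 5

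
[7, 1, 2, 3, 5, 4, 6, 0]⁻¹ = [7, 1, 2, 3, 5, 4, 6, 0]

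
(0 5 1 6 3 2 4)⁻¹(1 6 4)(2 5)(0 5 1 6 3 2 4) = (0 6 3)(1 4)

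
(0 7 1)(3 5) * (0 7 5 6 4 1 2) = (0 5 3 6 4 1 7 2)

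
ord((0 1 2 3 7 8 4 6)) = 8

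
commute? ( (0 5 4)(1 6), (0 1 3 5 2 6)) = no: (0 5 4)(1 6) * (0 1 3 5 2 6) = (0 2 6 3 5 4 1), (0 1 3 5 2 6) * (0 5 4)(1 6) = (0 6 5 2 1 3 4)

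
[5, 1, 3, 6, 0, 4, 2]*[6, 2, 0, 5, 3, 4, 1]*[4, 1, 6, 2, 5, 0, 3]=[5, 6, 0, 1, 3, 2, 4]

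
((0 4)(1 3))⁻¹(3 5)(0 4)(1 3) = (1 5)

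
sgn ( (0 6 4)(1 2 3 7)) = -1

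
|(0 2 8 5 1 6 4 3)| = 8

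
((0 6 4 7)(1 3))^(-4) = ()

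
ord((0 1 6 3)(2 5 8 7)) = 4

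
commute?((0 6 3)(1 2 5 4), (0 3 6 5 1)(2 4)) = no:(0 6 3)(1 2 5 4) * (0 3 6 5 1)(2 4) = (0 5 2 1 4), (0 3 6 5 1)(2 4) * (0 6 3)(1 2 5 4) = (1 6 4 5 2)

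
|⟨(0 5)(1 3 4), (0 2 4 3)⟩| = 720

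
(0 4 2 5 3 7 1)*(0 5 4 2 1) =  (0 2 4 1 5 3 7)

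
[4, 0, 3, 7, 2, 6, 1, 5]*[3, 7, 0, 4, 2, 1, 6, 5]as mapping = [0→2, 1→3, 2→4, 3→5, 4→0, 5→6, 6→7, 7→1]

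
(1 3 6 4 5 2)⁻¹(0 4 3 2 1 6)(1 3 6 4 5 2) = (0 5 6 1 3 4)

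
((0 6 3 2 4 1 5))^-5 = (0 3 4 5 6 2 1)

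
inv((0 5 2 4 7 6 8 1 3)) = (0 3 1 8 6 7 4 2 5)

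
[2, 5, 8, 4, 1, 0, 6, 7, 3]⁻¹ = [5, 4, 0, 8, 3, 1, 6, 7, 2]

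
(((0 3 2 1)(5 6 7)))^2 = (0 2)(1 3)(5 7 6)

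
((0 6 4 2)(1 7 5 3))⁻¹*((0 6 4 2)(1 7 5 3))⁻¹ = (0 4)(1 5)(2 6)(3 7)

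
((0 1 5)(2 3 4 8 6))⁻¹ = (0 5 1)(2 6 8 4 3)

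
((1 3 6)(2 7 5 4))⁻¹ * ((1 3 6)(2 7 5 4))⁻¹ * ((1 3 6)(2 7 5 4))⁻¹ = (2 7 5 4)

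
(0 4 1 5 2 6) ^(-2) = (0 2 1) (4 6 5) 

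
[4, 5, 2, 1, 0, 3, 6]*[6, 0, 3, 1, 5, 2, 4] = [5, 2, 3, 0, 6, 1, 4]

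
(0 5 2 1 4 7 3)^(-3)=(0 4 5 7 2 3 1)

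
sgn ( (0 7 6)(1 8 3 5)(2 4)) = 1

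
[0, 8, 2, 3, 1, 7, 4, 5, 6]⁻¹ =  [0, 4, 2, 3, 6, 7, 8, 5, 1]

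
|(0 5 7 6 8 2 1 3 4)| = 9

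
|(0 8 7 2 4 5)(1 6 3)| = 6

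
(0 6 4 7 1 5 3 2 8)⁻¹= (0 8 2 3 5 1 7 4 6)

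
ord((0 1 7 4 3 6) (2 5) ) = 6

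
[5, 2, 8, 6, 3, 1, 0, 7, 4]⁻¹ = [6, 5, 1, 4, 8, 0, 3, 7, 2]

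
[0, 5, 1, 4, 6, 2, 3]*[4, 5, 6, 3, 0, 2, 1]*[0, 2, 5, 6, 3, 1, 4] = [3, 5, 1, 0, 2, 4, 6]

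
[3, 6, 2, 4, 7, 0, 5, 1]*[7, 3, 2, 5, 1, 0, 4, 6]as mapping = [0→5, 1→4, 2→2, 3→1, 4→6, 5→7, 6→0, 7→3]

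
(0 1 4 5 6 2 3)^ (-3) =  (0 6 1 2 4 3 5)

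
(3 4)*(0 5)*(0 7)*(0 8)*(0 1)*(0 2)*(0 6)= (0 5 7 8 1 2 6)(3 4)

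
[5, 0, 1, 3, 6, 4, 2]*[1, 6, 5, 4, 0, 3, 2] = [3, 1, 6, 4, 2, 0, 5] 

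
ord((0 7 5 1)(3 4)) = 4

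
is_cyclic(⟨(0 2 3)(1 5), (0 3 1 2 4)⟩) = no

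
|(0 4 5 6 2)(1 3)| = 10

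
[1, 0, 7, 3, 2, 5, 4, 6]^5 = [1, 0, 7, 3, 2, 5, 4, 6]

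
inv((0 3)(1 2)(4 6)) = (0 3)(1 2)(4 6)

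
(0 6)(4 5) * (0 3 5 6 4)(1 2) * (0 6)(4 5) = (0 5 6 3 4)(1 2)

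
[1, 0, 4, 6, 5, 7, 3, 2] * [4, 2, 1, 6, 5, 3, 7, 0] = [2, 4, 5, 7, 3, 0, 6, 1]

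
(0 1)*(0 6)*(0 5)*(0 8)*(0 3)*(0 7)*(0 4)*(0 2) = (0 1 6 5 8 3 7 4 2)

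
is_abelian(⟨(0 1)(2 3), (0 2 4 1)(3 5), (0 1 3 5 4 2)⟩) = no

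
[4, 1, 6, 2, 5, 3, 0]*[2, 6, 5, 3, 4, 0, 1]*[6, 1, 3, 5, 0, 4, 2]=[0, 2, 1, 4, 6, 5, 3]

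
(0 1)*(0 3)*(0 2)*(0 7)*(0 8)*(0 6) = (0 1 3 2 7 8 6)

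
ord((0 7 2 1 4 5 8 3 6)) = 9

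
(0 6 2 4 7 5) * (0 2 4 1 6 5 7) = (0 5 2 1 6 4)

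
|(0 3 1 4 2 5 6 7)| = 8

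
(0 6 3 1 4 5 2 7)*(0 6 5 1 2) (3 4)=(0 5) (1 3 2 7 6 4) 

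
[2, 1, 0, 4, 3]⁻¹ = [2, 1, 0, 4, 3]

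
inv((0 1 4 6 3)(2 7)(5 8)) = (0 3 6 4 1)(2 7)(5 8)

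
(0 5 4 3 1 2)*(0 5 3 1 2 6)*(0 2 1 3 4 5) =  (0 4 3 1 6 2)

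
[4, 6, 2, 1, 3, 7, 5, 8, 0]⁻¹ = [8, 3, 2, 4, 0, 6, 1, 5, 7]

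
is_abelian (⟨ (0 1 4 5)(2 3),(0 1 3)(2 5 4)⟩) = no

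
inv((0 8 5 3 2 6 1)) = (0 1 6 2 3 5 8)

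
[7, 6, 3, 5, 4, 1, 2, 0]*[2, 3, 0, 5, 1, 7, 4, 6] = [6, 4, 5, 7, 1, 3, 0, 2]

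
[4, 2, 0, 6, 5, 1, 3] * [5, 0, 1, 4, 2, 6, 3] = [2, 1, 5, 3, 6, 0, 4]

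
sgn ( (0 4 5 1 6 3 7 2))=-1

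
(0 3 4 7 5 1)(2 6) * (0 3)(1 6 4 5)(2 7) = (1 3 5 6 7)(2 4)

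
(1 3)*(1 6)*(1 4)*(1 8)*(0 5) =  (0 5)(1 3 6 4 8)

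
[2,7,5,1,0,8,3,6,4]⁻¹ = [4,3,0,6,8,2,7,1,5]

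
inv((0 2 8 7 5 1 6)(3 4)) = (0 6 1 5 7 8 2)(3 4)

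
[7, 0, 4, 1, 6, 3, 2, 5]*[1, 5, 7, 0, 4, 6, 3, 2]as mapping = [0→2, 1→1, 2→4, 3→5, 4→3, 5→0, 6→7, 7→6]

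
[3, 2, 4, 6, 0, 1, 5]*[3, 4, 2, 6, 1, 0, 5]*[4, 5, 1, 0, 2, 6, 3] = [3, 1, 5, 6, 0, 2, 4]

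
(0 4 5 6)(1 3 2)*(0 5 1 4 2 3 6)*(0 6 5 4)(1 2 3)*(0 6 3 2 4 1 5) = (0 2 6 1)(3 5)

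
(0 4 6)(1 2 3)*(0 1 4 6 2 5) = (0 6 1 5)(2 3 4)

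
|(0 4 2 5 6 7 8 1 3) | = 9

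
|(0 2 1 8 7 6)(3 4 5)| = 6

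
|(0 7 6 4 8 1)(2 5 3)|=6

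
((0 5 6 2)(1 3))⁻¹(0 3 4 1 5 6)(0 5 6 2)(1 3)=(1 4 3 6 2 5)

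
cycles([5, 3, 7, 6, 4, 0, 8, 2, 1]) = (0 5)(1 3 6 8)(2 7)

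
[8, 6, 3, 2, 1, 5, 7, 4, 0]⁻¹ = [8, 4, 3, 2, 7, 5, 1, 6, 0]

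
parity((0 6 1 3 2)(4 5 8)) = even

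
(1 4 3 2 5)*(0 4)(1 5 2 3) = (0 4 1)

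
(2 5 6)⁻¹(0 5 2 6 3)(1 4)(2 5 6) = (0 6 5 2 3)(1 4)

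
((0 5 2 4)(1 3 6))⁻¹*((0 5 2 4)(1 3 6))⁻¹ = (0 2)(1 3 6)(4 5)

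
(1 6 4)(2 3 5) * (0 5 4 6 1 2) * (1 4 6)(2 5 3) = (0 3 6 1 4 5)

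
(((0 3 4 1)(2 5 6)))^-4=(2 6 5)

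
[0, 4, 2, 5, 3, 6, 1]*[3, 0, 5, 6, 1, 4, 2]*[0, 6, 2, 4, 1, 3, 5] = [4, 6, 3, 1, 5, 2, 0]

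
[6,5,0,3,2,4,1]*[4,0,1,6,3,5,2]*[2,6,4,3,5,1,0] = [4,1,5,0,6,3,2]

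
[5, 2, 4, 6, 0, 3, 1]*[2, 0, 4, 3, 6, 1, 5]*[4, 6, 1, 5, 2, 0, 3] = [6, 2, 3, 0, 1, 5, 4]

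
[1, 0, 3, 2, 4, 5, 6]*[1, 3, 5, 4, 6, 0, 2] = [3, 1, 4, 5, 6, 0, 2]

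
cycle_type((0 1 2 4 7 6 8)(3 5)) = 2.7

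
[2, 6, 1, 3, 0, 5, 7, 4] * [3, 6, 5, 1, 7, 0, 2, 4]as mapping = [0→5, 1→2, 2→6, 3→1, 4→3, 5→0, 6→4, 7→7]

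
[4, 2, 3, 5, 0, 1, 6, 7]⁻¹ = [4, 5, 1, 2, 0, 3, 6, 7]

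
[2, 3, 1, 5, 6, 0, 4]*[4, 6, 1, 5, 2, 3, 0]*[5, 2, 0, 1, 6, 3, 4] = [2, 3, 4, 1, 5, 6, 0]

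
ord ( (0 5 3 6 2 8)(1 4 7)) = 6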